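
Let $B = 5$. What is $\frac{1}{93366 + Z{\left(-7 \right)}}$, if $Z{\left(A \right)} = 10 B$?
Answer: $\frac{1}{93416} \approx 1.0705 \cdot 10^{-5}$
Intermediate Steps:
$Z{\left(A \right)} = 50$ ($Z{\left(A \right)} = 10 \cdot 5 = 50$)
$\frac{1}{93366 + Z{\left(-7 \right)}} = \frac{1}{93366 + 50} = \frac{1}{93416}$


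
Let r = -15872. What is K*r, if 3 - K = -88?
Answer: -1444352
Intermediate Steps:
K = 91 (K = 3 - 1*(-88) = 3 + 88 = 91)
K*r = 91*(-15872) = -1444352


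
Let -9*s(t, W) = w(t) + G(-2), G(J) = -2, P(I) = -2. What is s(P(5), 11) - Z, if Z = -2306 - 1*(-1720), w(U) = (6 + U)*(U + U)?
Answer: 588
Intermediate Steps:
w(U) = 2*U*(6 + U) (w(U) = (6 + U)*(2*U) = 2*U*(6 + U))
s(t, W) = 2/9 - 2*t*(6 + t)/9 (s(t, W) = -(2*t*(6 + t) - 2)/9 = -(-2 + 2*t*(6 + t))/9 = 2/9 - 2*t*(6 + t)/9)
Z = -586 (Z = -2306 + 1720 = -586)
s(P(5), 11) - Z = (2/9 - 2/9*(-2)*(6 - 2)) - 1*(-586) = (2/9 - 2/9*(-2)*4) + 586 = (2/9 + 16/9) + 586 = 2 + 586 = 588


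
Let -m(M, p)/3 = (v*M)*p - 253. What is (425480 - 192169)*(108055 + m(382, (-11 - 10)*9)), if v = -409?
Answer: -20642921455052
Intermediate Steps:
m(M, p) = 759 + 1227*M*p (m(M, p) = -3*((-409*M)*p - 253) = -3*(-409*M*p - 253) = -3*(-253 - 409*M*p) = 759 + 1227*M*p)
(425480 - 192169)*(108055 + m(382, (-11 - 10)*9)) = (425480 - 192169)*(108055 + (759 + 1227*382*((-11 - 10)*9))) = 233311*(108055 + (759 + 1227*382*(-21*9))) = 233311*(108055 + (759 + 1227*382*(-189))) = 233311*(108055 + (759 - 88586946)) = 233311*(108055 - 88586187) = 233311*(-88478132) = -20642921455052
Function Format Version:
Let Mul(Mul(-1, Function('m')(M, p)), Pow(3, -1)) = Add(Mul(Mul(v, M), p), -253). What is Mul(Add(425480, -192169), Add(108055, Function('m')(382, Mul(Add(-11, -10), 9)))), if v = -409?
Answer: -20642921455052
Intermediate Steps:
Function('m')(M, p) = Add(759, Mul(1227, M, p)) (Function('m')(M, p) = Mul(-3, Add(Mul(Mul(-409, M), p), -253)) = Mul(-3, Add(Mul(-409, M, p), -253)) = Mul(-3, Add(-253, Mul(-409, M, p))) = Add(759, Mul(1227, M, p)))
Mul(Add(425480, -192169), Add(108055, Function('m')(382, Mul(Add(-11, -10), 9)))) = Mul(Add(425480, -192169), Add(108055, Add(759, Mul(1227, 382, Mul(Add(-11, -10), 9))))) = Mul(233311, Add(108055, Add(759, Mul(1227, 382, Mul(-21, 9))))) = Mul(233311, Add(108055, Add(759, Mul(1227, 382, -189)))) = Mul(233311, Add(108055, Add(759, -88586946))) = Mul(233311, Add(108055, -88586187)) = Mul(233311, -88478132) = -20642921455052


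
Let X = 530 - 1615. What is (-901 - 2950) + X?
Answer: -4936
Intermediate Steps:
X = -1085
(-901 - 2950) + X = (-901 - 2950) - 1085 = -3851 - 1085 = -4936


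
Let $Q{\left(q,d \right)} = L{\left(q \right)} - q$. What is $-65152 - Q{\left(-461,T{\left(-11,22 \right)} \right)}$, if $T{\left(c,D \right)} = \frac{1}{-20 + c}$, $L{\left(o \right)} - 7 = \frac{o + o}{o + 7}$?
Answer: $- \frac{14896201}{227} \approx -65622.0$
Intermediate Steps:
$L{\left(o \right)} = 7 + \frac{2 o}{7 + o}$ ($L{\left(o \right)} = 7 + \frac{o + o}{o + 7} = 7 + \frac{2 o}{7 + o}$)
$Q{\left(q,d \right)} = - q + \frac{49 + 9 q}{7 + q}$ ($Q{\left(q,d \right)} = \frac{49 + 9 q}{7 + q} - q = - q + \frac{49 + 9 q}{7 + q}$)
$-65152 - Q{\left(-461,T{\left(-11,22 \right)} \right)} = -65152 - \frac{49 - \left(-461\right)^{2} + 2 \left(-461\right)}{7 - 461} = -65152 - \frac{49 - 212521 - 922}{-454} = -65152 - - \frac{49 - 212521 - 922}{454} = -65152 - \left(- \frac{1}{454}\right) \left(-213394\right) = -65152 - \frac{106697}{227} = - \frac{14896201}{227}$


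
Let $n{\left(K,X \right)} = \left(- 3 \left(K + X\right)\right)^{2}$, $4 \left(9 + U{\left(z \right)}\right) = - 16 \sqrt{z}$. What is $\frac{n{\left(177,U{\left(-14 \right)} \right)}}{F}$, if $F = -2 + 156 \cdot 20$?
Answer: $\frac{126000}{1559} - \frac{6048 i \sqrt{14}}{1559} \approx 80.821 - 14.515 i$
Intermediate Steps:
$U{\left(z \right)} = -9 - 4 \sqrt{z}$ ($U{\left(z \right)} = -9 + \frac{\left(-16\right) \sqrt{z}}{4} = -9 - 4 \sqrt{z}$)
$n{\left(K,X \right)} = \left(- 3 K - 3 X\right)^{2}$
$F = 3118$ ($F = -2 + 3120 = 3118$)
$\frac{n{\left(177,U{\left(-14 \right)} \right)}}{F} = \frac{9 \left(177 - \left(9 + 4 \sqrt{-14}\right)\right)^{2}}{3118} = 9 \left(177 - \left(9 + 4 i \sqrt{14}\right)\right)^{2} \cdot \frac{1}{3118} = 9 \left(168 - 4 i \sqrt{14}\right)^{2} \cdot \frac{1}{3118} = \frac{9 \left(168 - 4 i \sqrt{14}\right)^{2}}{3118}$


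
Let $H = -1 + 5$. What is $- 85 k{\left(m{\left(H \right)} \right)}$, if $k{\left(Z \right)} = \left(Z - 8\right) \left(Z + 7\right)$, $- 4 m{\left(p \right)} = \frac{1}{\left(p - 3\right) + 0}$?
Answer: $\frac{75735}{16} \approx 4733.4$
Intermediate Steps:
$H = 4$
$m{\left(p \right)} = - \frac{1}{4 \left(-3 + p\right)}$ ($m{\left(p \right)} = - \frac{1}{4 \left(\left(p - 3\right) + 0\right)} = - \frac{1}{4 \left(\left(-3 + p\right) + 0\right)} = - \frac{1}{4 \left(-3 + p\right)}$)
$k{\left(Z \right)} = \left(-8 + Z\right) \left(7 + Z\right)$
$- 85 k{\left(m{\left(H \right)} \right)} = - 85 \left(-56 + \left(- \frac{1}{-12 + 4 \cdot 4}\right)^{2} - - \frac{1}{-12 + 4 \cdot 4}\right) = - 85 \left(-56 + \left(- \frac{1}{-12 + 16}\right)^{2} - - \frac{1}{-12 + 16}\right) = - 85 \left(-56 + \left(- \frac{1}{4}\right)^{2} - - \frac{1}{4}\right) = - 85 \left(-56 + \frac{1}{16} + \frac{1}{4}\right) = \left(-85\right) \left(- \frac{891}{16}\right) = \frac{75735}{16}$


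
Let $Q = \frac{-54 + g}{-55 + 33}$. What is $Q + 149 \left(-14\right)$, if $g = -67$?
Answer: $- \frac{4161}{2} \approx -2080.5$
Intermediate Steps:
$Q = \frac{11}{2}$ ($Q = \frac{-54 - 67}{-55 + 33} = - \frac{121}{-22} = \left(-121\right) \left(- \frac{1}{22}\right) = \frac{11}{2} \approx 5.5$)
$Q + 149 \left(-14\right) = \frac{11}{2} + 149 \left(-14\right) = \frac{11}{2} - 2086 = - \frac{4161}{2}$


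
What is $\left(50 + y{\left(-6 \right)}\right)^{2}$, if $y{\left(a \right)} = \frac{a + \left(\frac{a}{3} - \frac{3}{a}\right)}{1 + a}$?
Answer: $\frac{10609}{4} \approx 2652.3$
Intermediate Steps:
$y{\left(a \right)} = \frac{- \frac{3}{a} + \frac{4 a}{3}}{1 + a}$ ($y{\left(a \right)} = \frac{a + \left(a \frac{1}{3} - \frac{3}{a}\right)}{1 + a} = \frac{a + \left(\frac{a}{3} - \frac{3}{a}\right)}{1 + a} = \frac{a + \left(- \frac{3}{a} + \frac{a}{3}\right)}{1 + a} = \frac{- \frac{3}{a} + \frac{4 a}{3}}{1 + a}$)
$\left(50 + y{\left(-6 \right)}\right)^{2} = \left(50 + \frac{-9 + 4 \left(-6\right)^{2}}{3 \left(-6\right) \left(1 - 6\right)}\right)^{2} = \left(50 + \frac{1}{3} \left(- \frac{1}{6}\right) \frac{1}{-5} \left(-9 + 4 \cdot 36\right)\right)^{2} = \left(50 + \frac{1}{3} \left(- \frac{1}{6}\right) \left(- \frac{1}{5}\right) \left(-9 + 144\right)\right)^{2} = \left(50 + \frac{1}{3} \left(- \frac{1}{6}\right) \left(- \frac{1}{5}\right) 135\right)^{2} = \left(50 + \frac{3}{2}\right)^{2} = \left(\frac{103}{2}\right)^{2} = \frac{10609}{4}$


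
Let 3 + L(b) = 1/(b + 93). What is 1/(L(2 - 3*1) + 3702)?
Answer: 92/340309 ≈ 0.00027034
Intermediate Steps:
L(b) = -3 + 1/(93 + b) (L(b) = -3 + 1/(b + 93) = -3 + 1/(93 + b))
1/(L(2 - 3*1) + 3702) = 1/((-278 - 3*(2 - 3*1))/(93 + (2 - 3*1)) + 3702) = 1/((-278 - 3*(2 - 3))/(93 + (2 - 3)) + 3702) = 1/((-278 - 3*(-1))/(93 - 1) + 3702) = 1/((-278 + 3)/92 + 3702) = 1/((1/92)*(-275) + 3702) = 1/(-275/92 + 3702) = 1/(340309/92) = 92/340309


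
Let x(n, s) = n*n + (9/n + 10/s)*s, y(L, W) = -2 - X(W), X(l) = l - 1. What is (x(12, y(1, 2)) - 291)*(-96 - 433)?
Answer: 294653/4 ≈ 73663.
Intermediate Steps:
X(l) = -1 + l
y(L, W) = -1 - W (y(L, W) = -2 - (-1 + W) = -2 + (1 - W) = -1 - W)
x(n, s) = n**2 + s*(9/n + 10/s)
(x(12, y(1, 2)) - 291)*(-96 - 433) = ((10 + 12**2 + 9*(-1 - 1*2)/12) - 291)*(-96 - 433) = ((10 + 144 + 9*(-1 - 2)*(1/12)) - 291)*(-529) = ((10 + 144 + 9*(-3)*(1/12)) - 291)*(-529) = ((10 + 144 - 9/4) - 291)*(-529) = (607/4 - 291)*(-529) = -557/4*(-529) = 294653/4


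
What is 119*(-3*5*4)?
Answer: -7140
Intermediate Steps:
119*(-3*5*4) = 119*(-15*4) = 119*(-60) = -7140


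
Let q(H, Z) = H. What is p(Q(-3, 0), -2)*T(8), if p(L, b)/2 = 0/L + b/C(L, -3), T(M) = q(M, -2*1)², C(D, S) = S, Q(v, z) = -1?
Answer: 256/3 ≈ 85.333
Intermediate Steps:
T(M) = M²
p(L, b) = -2*b/3 (p(L, b) = 2*(0/L + b/(-3)) = 2*(0 + b*(-⅓)) = 2*(0 - b/3) = 2*(-b/3) = -2*b/3)
p(Q(-3, 0), -2)*T(8) = -⅔*(-2)*8² = (4/3)*64 = 256/3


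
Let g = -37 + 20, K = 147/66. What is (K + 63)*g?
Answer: -24395/22 ≈ -1108.9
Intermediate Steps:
K = 49/22 (K = 147*(1/66) = 49/22 ≈ 2.2273)
g = -17
(K + 63)*g = (49/22 + 63)*(-17) = (1435/22)*(-17) = -24395/22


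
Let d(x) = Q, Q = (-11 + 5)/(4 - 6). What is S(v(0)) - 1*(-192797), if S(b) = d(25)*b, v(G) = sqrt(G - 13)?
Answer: 192797 + 3*I*sqrt(13) ≈ 1.928e+5 + 10.817*I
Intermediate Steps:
v(G) = sqrt(-13 + G)
Q = 3 (Q = -6/(-2) = -6*(-1/2) = 3)
d(x) = 3
S(b) = 3*b
S(v(0)) - 1*(-192797) = 3*sqrt(-13 + 0) - 1*(-192797) = 3*sqrt(-13) + 192797 = 3*(I*sqrt(13)) + 192797 = 3*I*sqrt(13) + 192797 = 192797 + 3*I*sqrt(13)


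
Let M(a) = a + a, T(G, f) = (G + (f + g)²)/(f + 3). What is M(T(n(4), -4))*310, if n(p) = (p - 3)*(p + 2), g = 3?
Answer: -4340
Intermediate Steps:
n(p) = (-3 + p)*(2 + p)
T(G, f) = (G + (3 + f)²)/(3 + f) (T(G, f) = (G + (f + 3)²)/(f + 3) = (G + (3 + f)²)/(3 + f))
M(a) = 2*a
M(T(n(4), -4))*310 = (2*(3 - 4 + (-6 + 4² - 1*4)/(3 - 4)))*310 = (2*(3 - 4 + (-6 + 16 - 4)/(-1)))*310 = (2*(3 - 4 + 6*(-1)))*310 = (2*(3 - 4 - 6))*310 = (2*(-7))*310 = -14*310 = -4340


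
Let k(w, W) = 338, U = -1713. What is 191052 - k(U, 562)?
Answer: 190714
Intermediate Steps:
191052 - k(U, 562) = 191052 - 1*338 = 191052 - 338 = 190714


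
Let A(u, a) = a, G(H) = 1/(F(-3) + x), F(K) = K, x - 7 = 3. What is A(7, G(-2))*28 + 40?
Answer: 44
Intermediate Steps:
x = 10 (x = 7 + 3 = 10)
G(H) = ⅐ (G(H) = 1/(-3 + 10) = 1/7 = ⅐)
A(7, G(-2))*28 + 40 = (⅐)*28 + 40 = 4 + 40 = 44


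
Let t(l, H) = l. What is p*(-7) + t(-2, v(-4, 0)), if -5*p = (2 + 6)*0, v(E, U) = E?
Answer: -2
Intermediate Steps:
p = 0 (p = -(2 + 6)*0/5 = -8*0/5 = -⅕*0 = 0)
p*(-7) + t(-2, v(-4, 0)) = 0*(-7) - 2 = 0 - 2 = -2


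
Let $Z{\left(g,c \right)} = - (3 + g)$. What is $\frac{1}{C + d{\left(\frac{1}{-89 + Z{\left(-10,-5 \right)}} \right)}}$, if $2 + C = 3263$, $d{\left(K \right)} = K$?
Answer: $\frac{82}{267401} \approx 0.00030666$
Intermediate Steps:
$Z{\left(g,c \right)} = -3 - g$
$C = 3261$ ($C = -2 + 3263 = 3261$)
$\frac{1}{C + d{\left(\frac{1}{-89 + Z{\left(-10,-5 \right)}} \right)}} = \frac{1}{3261 + \frac{1}{-89 - -7}} = \frac{1}{3261 + \frac{1}{-89 + \left(-3 + 10\right)}} = \frac{1}{3261 + \frac{1}{-89 + 7}} = \frac{1}{3261 + \frac{1}{-82}} = \frac{1}{3261 - \frac{1}{82}} = \frac{1}{\frac{267401}{82}} = \frac{82}{267401}$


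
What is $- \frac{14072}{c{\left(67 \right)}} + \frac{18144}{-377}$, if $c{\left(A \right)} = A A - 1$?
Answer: $- \frac{10841927}{211497} \approx -51.263$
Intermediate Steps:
$c{\left(A \right)} = -1 + A^{2}$ ($c{\left(A \right)} = A^{2} - 1 = -1 + A^{2}$)
$- \frac{14072}{c{\left(67 \right)}} + \frac{18144}{-377} = - \frac{14072}{-1 + 67^{2}} + \frac{18144}{-377} = - \frac{14072}{-1 + 4489} + 18144 \left(- \frac{1}{377}\right) = - \frac{14072}{4488} - \frac{18144}{377} = \left(-14072\right) \frac{1}{4488} - \frac{18144}{377} = - \frac{1759}{561} - \frac{18144}{377} = - \frac{10841927}{211497}$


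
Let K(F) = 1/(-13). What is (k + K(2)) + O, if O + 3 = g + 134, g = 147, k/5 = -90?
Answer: -2237/13 ≈ -172.08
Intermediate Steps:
k = -450 (k = 5*(-90) = -450)
K(F) = -1/13
O = 278 (O = -3 + (147 + 134) = -3 + 281 = 278)
(k + K(2)) + O = (-450 - 1/13) + 278 = -5851/13 + 278 = -2237/13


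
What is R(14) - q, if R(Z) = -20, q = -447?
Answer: 427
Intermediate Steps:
R(14) - q = -20 - 1*(-447) = -20 + 447 = 427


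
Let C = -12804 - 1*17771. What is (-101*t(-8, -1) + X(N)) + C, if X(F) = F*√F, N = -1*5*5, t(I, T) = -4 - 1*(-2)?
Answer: -30373 - 125*I ≈ -30373.0 - 125.0*I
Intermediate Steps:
t(I, T) = -2 (t(I, T) = -4 + 2 = -2)
N = -25 (N = -5*5 = -25)
X(F) = F^(3/2)
C = -30575 (C = -12804 - 17771 = -30575)
(-101*t(-8, -1) + X(N)) + C = (-101*(-2) + (-25)^(3/2)) - 30575 = (202 - 125*I) - 30575 = -30373 - 125*I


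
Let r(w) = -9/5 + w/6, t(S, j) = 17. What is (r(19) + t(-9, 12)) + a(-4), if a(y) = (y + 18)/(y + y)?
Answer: 997/60 ≈ 16.617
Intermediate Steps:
a(y) = (18 + y)/(2*y) (a(y) = (18 + y)/((2*y)) = (18 + y)*(1/(2*y)) = (18 + y)/(2*y))
r(w) = -9/5 + w/6 (r(w) = -9*⅕ + w*(⅙) = -9/5 + w/6)
(r(19) + t(-9, 12)) + a(-4) = ((-9/5 + (⅙)*19) + 17) + (½)*(18 - 4)/(-4) = ((-9/5 + 19/6) + 17) + (½)*(-¼)*14 = (41/30 + 17) - 7/4 = 551/30 - 7/4 = 997/60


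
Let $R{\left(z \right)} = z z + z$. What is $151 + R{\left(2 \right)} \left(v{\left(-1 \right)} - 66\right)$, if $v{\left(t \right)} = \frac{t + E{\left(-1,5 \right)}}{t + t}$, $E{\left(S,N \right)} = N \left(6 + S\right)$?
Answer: $-317$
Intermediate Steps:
$v{\left(t \right)} = \frac{25 + t}{2 t}$ ($v{\left(t \right)} = \frac{t + 5 \left(6 - 1\right)}{t + t} = \frac{t + 5 \cdot 5}{2 t} = \left(t + 25\right) \frac{1}{2 t} = \left(25 + t\right) \frac{1}{2 t} = \frac{25 + t}{2 t}$)
$R{\left(z \right)} = z + z^{2}$ ($R{\left(z \right)} = z^{2} + z = z + z^{2}$)
$151 + R{\left(2 \right)} \left(v{\left(-1 \right)} - 66\right) = 151 + 2 \left(1 + 2\right) \left(\frac{25 - 1}{2 \left(-1\right)} - 66\right) = 151 + 2 \cdot 3 \left(\frac{1}{2} \left(-1\right) 24 - 66\right) = 151 + 6 \left(-12 - 66\right) = 151 + 6 \left(-78\right) = 151 - 468 = -317$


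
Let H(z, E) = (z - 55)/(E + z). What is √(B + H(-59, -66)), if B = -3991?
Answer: I*√2493805/25 ≈ 63.167*I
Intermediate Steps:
H(z, E) = (-55 + z)/(E + z)
√(B + H(-59, -66)) = √(-3991 + (-55 - 59)/(-66 - 59)) = √(-3991 - 114/(-125)) = √(-3991 - 1/125*(-114)) = √(-3991 + 114/125) = √(-498761/125) = I*√2493805/25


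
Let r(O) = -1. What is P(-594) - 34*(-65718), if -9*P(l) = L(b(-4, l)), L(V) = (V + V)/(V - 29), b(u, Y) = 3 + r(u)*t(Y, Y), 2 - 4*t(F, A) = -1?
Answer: 239082086/107 ≈ 2.2344e+6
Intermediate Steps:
t(F, A) = 3/4 (t(F, A) = 1/2 - 1/4*(-1) = 1/2 + 1/4 = 3/4)
b(u, Y) = 9/4 (b(u, Y) = 3 - 1*3/4 = 3 - 3/4 = 9/4)
L(V) = 2*V/(-29 + V) (L(V) = (2*V)/(-29 + V) = 2*V/(-29 + V))
P(l) = 2/107 (P(l) = -2*9/(9*4*(-29 + 9/4)) = -2*9/(9*4*(-107/4)) = -2*9*(-4)/(9*4*107) = -1/9*(-18/107) = 2/107)
P(-594) - 34*(-65718) = 2/107 - 34*(-65718) = 2/107 + 2234412 = 239082086/107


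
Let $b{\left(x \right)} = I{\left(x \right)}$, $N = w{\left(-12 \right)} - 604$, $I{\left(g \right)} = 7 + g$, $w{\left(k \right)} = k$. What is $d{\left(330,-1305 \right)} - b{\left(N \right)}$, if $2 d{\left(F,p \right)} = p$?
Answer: $- \frac{87}{2} \approx -43.5$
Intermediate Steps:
$d{\left(F,p \right)} = \frac{p}{2}$
$N = -616$ ($N = -12 - 604 = -616$)
$b{\left(x \right)} = 7 + x$
$d{\left(330,-1305 \right)} - b{\left(N \right)} = \frac{1}{2} \left(-1305\right) - \left(7 - 616\right) = - \frac{1305}{2} - -609 = - \frac{1305}{2} + 609 = - \frac{87}{2}$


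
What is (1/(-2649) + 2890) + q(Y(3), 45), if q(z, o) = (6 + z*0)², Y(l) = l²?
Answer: 7750973/2649 ≈ 2926.0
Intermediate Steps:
q(z, o) = 36 (q(z, o) = (6 + 0)² = 6² = 36)
(1/(-2649) + 2890) + q(Y(3), 45) = (1/(-2649) + 2890) + 36 = (-1/2649 + 2890) + 36 = 7655609/2649 + 36 = 7750973/2649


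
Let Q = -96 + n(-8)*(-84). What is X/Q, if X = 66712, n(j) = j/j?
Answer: -16678/45 ≈ -370.62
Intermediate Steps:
n(j) = 1
Q = -180 (Q = -96 + 1*(-84) = -96 - 84 = -180)
X/Q = 66712/(-180) = 66712*(-1/180) = -16678/45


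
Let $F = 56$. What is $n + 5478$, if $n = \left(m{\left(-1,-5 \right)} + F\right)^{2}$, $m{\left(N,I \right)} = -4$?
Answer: $8182$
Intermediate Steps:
$n = 2704$ ($n = \left(-4 + 56\right)^{2} = 52^{2} = 2704$)
$n + 5478 = 2704 + 5478 = 8182$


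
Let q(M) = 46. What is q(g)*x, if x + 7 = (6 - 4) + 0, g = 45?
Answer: -230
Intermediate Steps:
x = -5 (x = -7 + ((6 - 4) + 0) = -7 + (2 + 0) = -7 + 2 = -5)
q(g)*x = 46*(-5) = -230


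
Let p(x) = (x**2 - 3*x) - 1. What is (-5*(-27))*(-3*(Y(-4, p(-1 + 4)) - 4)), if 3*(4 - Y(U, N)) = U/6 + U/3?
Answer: -270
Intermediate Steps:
p(x) = -1 + x**2 - 3*x
Y(U, N) = 4 - U/6 (Y(U, N) = 4 - (U/6 + U/3)/3 = 4 - U/6)
(-5*(-27))*(-3*(Y(-4, p(-1 + 4)) - 4)) = (-5*(-27))*(-3*((4 - 1/6*(-4)) - 4)) = 135*(-3*((4 + 2/3) - 4)) = 135*(-3*(14/3 - 4)) = 135*(-3*2/3) = 135*(-2) = -270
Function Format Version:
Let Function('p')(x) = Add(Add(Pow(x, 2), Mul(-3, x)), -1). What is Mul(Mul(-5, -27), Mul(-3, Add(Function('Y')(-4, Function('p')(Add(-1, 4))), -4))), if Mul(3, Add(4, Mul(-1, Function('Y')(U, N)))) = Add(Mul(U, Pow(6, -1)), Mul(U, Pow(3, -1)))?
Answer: -270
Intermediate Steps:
Function('p')(x) = Add(-1, Pow(x, 2), Mul(-3, x))
Function('Y')(U, N) = Add(4, Mul(Rational(-1, 6), U)) (Function('Y')(U, N) = Add(4, Mul(Rational(-1, 3), Add(Mul(U, Pow(6, -1)), Mul(U, Pow(3, -1))))) = Add(4, Mul(Rational(-1, 3), Add(Mul(U, Rational(1, 6)), Mul(U, Rational(1, 3))))) = Add(4, Mul(Rational(-1, 3), Add(Mul(Rational(1, 6), U), Mul(Rational(1, 3), U)))) = Add(4, Mul(Rational(-1, 3), Mul(Rational(1, 2), U))) = Add(4, Mul(Rational(-1, 6), U)))
Mul(Mul(-5, -27), Mul(-3, Add(Function('Y')(-4, Function('p')(Add(-1, 4))), -4))) = Mul(Mul(-5, -27), Mul(-3, Add(Add(4, Mul(Rational(-1, 6), -4)), -4))) = Mul(135, Mul(-3, Add(Add(4, Rational(2, 3)), -4))) = Mul(135, Mul(-3, Add(Rational(14, 3), -4))) = Mul(135, Mul(-3, Rational(2, 3))) = Mul(135, -2) = -270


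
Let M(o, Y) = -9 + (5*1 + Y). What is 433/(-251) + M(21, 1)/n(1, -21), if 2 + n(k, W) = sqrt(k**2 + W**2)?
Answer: -31860/18323 - sqrt(442)/146 ≈ -1.8828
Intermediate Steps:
M(o, Y) = -4 + Y (M(o, Y) = -9 + (5 + Y) = -4 + Y)
n(k, W) = -2 + sqrt(W**2 + k**2) (n(k, W) = -2 + sqrt(k**2 + W**2) = -2 + sqrt(W**2 + k**2))
433/(-251) + M(21, 1)/n(1, -21) = 433/(-251) + (-4 + 1)/(-2 + sqrt((-21)**2 + 1**2)) = 433*(-1/251) - 3/(-2 + sqrt(441 + 1)) = -433/251 - 3/(-2 + sqrt(442))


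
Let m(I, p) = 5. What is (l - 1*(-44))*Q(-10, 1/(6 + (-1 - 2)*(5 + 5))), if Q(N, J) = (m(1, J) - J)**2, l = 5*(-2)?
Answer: 248897/288 ≈ 864.23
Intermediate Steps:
l = -10
Q(N, J) = (5 - J)**2
(l - 1*(-44))*Q(-10, 1/(6 + (-1 - 2)*(5 + 5))) = (-10 - 1*(-44))*(-5 + 1/(6 + (-1 - 2)*(5 + 5)))**2 = (-10 + 44)*(-5 + 1/(6 - 3*10))**2 = 34*(-5 + 1/(6 - 30))**2 = 34*(-5 + 1/(-24))**2 = 34*(-5 - 1/24)**2 = 34*(-121/24)**2 = 34*(14641/576) = 248897/288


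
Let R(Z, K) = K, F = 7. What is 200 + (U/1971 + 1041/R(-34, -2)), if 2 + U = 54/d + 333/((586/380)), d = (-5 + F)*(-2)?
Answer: -2534671/7911 ≈ -320.40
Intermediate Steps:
d = -4 (d = (-5 + 7)*(-2) = 2*(-2) = -4)
U = 117457/586 (U = -2 + (54/(-4) + 333/((586/380))) = -2 + (54*(-¼) + 333/((586*(1/380)))) = -2 + (-27/2 + 333/(293/190)) = -2 + (-27/2 + 333*(190/293)) = -2 + (-27/2 + 63270/293) = -2 + 118629/586 = 117457/586 ≈ 200.44)
200 + (U/1971 + 1041/R(-34, -2)) = 200 + ((117457/586)/1971 + 1041/(-2)) = 200 + ((117457/586)*(1/1971) + 1041*(-½)) = 200 + (1609/15822 - 1041/2) = 200 - 4116871/7911 = -2534671/7911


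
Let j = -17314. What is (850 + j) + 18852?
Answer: 2388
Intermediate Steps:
(850 + j) + 18852 = (850 - 17314) + 18852 = -16464 + 18852 = 2388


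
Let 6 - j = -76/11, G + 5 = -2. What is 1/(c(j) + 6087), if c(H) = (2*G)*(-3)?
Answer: 1/6129 ≈ 0.00016316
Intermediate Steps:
G = -7 (G = -5 - 2 = -7)
j = 142/11 (j = 6 - (-76)/11 = 6 - 1*(-76/11) = 6 + 76/11 = 142/11 ≈ 12.909)
c(H) = 42 (c(H) = (2*(-7))*(-3) = -14*(-3) = 42)
1/(c(j) + 6087) = 1/(42 + 6087) = 1/6129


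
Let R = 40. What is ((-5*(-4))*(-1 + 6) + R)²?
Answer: 19600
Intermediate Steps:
((-5*(-4))*(-1 + 6) + R)² = ((-5*(-4))*(-1 + 6) + 40)² = (20*5 + 40)² = (100 + 40)² = 140² = 19600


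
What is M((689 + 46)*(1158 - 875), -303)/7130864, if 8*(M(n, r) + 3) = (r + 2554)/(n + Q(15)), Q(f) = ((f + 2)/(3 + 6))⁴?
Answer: -32740535013/77857872282541312 ≈ -4.2052e-7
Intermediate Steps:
Q(f) = (2/9 + f/9)⁴ (Q(f) = ((2 + f)/9)⁴ = ((2 + f)*(⅑))⁴ = (2/9 + f/9)⁴)
M(n, r) = -3 + (2554 + r)/(8*(83521/6561 + n)) (M(n, r) = -3 + ((r + 2554)/(n + (2 + 15)⁴/6561))/8 = -3 + ((2554 + r)/(n + (1/6561)*17⁴))/8 = -3 + ((2554 + r)/(n + (1/6561)*83521))/8 = -3 + ((2554 + r)/(n + 83521/6561))/8 = -3 + ((2554 + r)/(83521/6561 + n))/8 = -3 + (2554 + r)/(8*(83521/6561 + n)))
M((689 + 46)*(1158 - 875), -303)/7130864 = (3*(4917430 - 52488*(689 + 46)*(1158 - 875) + 2187*(-303))/(8*(83521 + 6561*((689 + 46)*(1158 - 875)))))/7130864 = (3*(4917430 - 38578680*283 - 662661)/(8*(83521 + 6561*(735*283))))*(1/7130864) = (3*(4917430 - 52488*208005 - 662661)/(8*(83521 + 6561*208005)))*(1/7130864) = (3*(4917430 - 10917766440 - 662661)/(8*(83521 + 1364720805)))*(1/7130864) = ((3/8)*(-10913511671)/1364804326)*(1/7130864) = ((3/8)*(1/1364804326)*(-10913511671))*(1/7130864) = -32740535013/10918434608*1/7130864 = -32740535013/77857872282541312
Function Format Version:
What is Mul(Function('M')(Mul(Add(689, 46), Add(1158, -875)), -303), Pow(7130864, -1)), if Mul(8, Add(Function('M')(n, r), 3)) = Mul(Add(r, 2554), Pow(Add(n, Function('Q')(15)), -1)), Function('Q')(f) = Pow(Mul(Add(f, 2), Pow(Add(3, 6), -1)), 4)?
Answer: Rational(-32740535013, 77857872282541312) ≈ -4.2052e-7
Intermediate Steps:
Function('Q')(f) = Pow(Add(Rational(2, 9), Mul(Rational(1, 9), f)), 4) (Function('Q')(f) = Pow(Mul(Add(2, f), Pow(9, -1)), 4) = Pow(Mul(Add(2, f), Rational(1, 9)), 4) = Pow(Add(Rational(2, 9), Mul(Rational(1, 9), f)), 4))
Function('M')(n, r) = Add(-3, Mul(Rational(1, 8), Pow(Add(Rational(83521, 6561), n), -1), Add(2554, r))) (Function('M')(n, r) = Add(-3, Mul(Rational(1, 8), Mul(Add(r, 2554), Pow(Add(n, Mul(Rational(1, 6561), Pow(Add(2, 15), 4))), -1)))) = Add(-3, Mul(Rational(1, 8), Mul(Add(2554, r), Pow(Add(n, Mul(Rational(1, 6561), Pow(17, 4))), -1)))) = Add(-3, Mul(Rational(1, 8), Mul(Add(2554, r), Pow(Add(n, Mul(Rational(1, 6561), 83521)), -1)))) = Add(-3, Mul(Rational(1, 8), Mul(Add(2554, r), Pow(Add(n, Rational(83521, 6561)), -1)))) = Add(-3, Mul(Rational(1, 8), Mul(Add(2554, r), Pow(Add(Rational(83521, 6561), n), -1)))) = Add(-3, Mul(Rational(1, 8), Mul(Pow(Add(Rational(83521, 6561), n), -1), Add(2554, r)))) = Add(-3, Mul(Rational(1, 8), Pow(Add(Rational(83521, 6561), n), -1), Add(2554, r))))
Mul(Function('M')(Mul(Add(689, 46), Add(1158, -875)), -303), Pow(7130864, -1)) = Mul(Mul(Rational(3, 8), Pow(Add(83521, Mul(6561, Mul(Add(689, 46), Add(1158, -875)))), -1), Add(4917430, Mul(-52488, Mul(Add(689, 46), Add(1158, -875))), Mul(2187, -303))), Pow(7130864, -1)) = Mul(Mul(Rational(3, 8), Pow(Add(83521, Mul(6561, Mul(735, 283))), -1), Add(4917430, Mul(-52488, Mul(735, 283)), -662661)), Rational(1, 7130864)) = Mul(Mul(Rational(3, 8), Pow(Add(83521, Mul(6561, 208005)), -1), Add(4917430, Mul(-52488, 208005), -662661)), Rational(1, 7130864)) = Mul(Mul(Rational(3, 8), Pow(Add(83521, 1364720805), -1), Add(4917430, -10917766440, -662661)), Rational(1, 7130864)) = Mul(Mul(Rational(3, 8), Pow(1364804326, -1), -10913511671), Rational(1, 7130864)) = Mul(Mul(Rational(3, 8), Rational(1, 1364804326), -10913511671), Rational(1, 7130864)) = Mul(Rational(-32740535013, 10918434608), Rational(1, 7130864)) = Rational(-32740535013, 77857872282541312)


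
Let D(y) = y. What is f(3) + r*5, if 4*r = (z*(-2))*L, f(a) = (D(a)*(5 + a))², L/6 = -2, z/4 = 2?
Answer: 816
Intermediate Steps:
z = 8 (z = 4*2 = 8)
L = -12 (L = 6*(-2) = -12)
f(a) = a²*(5 + a)² (f(a) = (a*(5 + a))² = a²*(5 + a)²)
r = 48 (r = ((8*(-2))*(-12))/4 = (-16*(-12))/4 = (¼)*192 = 48)
f(3) + r*5 = 3²*(5 + 3)² + 48*5 = 9*8² + 240 = 9*64 + 240 = 576 + 240 = 816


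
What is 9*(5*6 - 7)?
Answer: 207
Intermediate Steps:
9*(5*6 - 7) = 9*(30 - 7) = 9*23 = 207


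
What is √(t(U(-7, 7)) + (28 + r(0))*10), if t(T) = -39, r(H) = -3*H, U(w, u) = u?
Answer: √241 ≈ 15.524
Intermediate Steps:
√(t(U(-7, 7)) + (28 + r(0))*10) = √(-39 + (28 - 3*0)*10) = √(-39 + (28 + 0)*10) = √(-39 + 28*10) = √(-39 + 280) = √241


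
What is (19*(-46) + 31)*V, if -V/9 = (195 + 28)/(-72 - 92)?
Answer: -1691901/164 ≈ -10316.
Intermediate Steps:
V = 2007/164 (V = -9*(195 + 28)/(-72 - 92) = -2007/(-164) = -2007*(-1)/164 = -9*(-223/164) = 2007/164 ≈ 12.238)
(19*(-46) + 31)*V = (19*(-46) + 31)*(2007/164) = (-874 + 31)*(2007/164) = -843*2007/164 = -1691901/164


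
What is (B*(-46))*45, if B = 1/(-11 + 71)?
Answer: -69/2 ≈ -34.500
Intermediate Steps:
B = 1/60 ≈ 0.016667
(B*(-46))*45 = ((1/60)*(-46))*45 = -23/30*45 = -69/2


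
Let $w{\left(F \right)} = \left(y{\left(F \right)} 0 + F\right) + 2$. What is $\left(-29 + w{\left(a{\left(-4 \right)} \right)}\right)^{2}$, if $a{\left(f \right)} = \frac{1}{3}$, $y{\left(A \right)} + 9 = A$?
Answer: $\frac{6400}{9} \approx 711.11$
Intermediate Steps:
$y{\left(A \right)} = -9 + A$
$a{\left(f \right)} = \frac{1}{3}$
$w{\left(F \right)} = 2 + F$ ($w{\left(F \right)} = \left(\left(-9 + F\right) 0 + F\right) + 2 = \left(0 + F\right) + 2 = F + 2 = 2 + F$)
$\left(-29 + w{\left(a{\left(-4 \right)} \right)}\right)^{2} = \left(-29 + \left(2 + \frac{1}{3}\right)\right)^{2} = \left(-29 + \frac{7}{3}\right)^{2} = \left(- \frac{80}{3}\right)^{2} = \frac{6400}{9}$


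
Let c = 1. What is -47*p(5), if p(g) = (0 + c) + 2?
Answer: -141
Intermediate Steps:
p(g) = 3 (p(g) = (0 + 1) + 2 = 1 + 2 = 3)
-47*p(5) = -47*3 = -141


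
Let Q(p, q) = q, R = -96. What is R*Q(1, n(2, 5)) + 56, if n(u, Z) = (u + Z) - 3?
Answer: -328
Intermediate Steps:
n(u, Z) = -3 + Z + u (n(u, Z) = (Z + u) - 3 = -3 + Z + u)
R*Q(1, n(2, 5)) + 56 = -96*(-3 + 5 + 2) + 56 = -96*4 + 56 = -384 + 56 = -328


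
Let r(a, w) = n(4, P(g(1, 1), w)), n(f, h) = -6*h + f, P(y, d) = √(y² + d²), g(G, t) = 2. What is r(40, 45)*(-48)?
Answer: -192 + 288*√2029 ≈ 12781.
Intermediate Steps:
P(y, d) = √(d² + y²)
n(f, h) = f - 6*h
r(a, w) = 4 - 6*√(4 + w²) (r(a, w) = 4 - 6*√(w² + 2²) = 4 - 6*√(w² + 4) = 4 - 6*√(4 + w²))
r(40, 45)*(-48) = (4 - 6*√(4 + 45²))*(-48) = (4 - 6*√(4 + 2025))*(-48) = (4 - 6*√2029)*(-48) = -192 + 288*√2029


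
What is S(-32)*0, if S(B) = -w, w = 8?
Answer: 0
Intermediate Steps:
S(B) = -8 (S(B) = -1*8 = -8)
S(-32)*0 = -8*0 = 0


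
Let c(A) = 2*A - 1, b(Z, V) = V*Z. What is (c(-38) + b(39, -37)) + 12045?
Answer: 10525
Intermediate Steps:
c(A) = -1 + 2*A
(c(-38) + b(39, -37)) + 12045 = ((-1 + 2*(-38)) - 37*39) + 12045 = ((-1 - 76) - 1443) + 12045 = (-77 - 1443) + 12045 = -1520 + 12045 = 10525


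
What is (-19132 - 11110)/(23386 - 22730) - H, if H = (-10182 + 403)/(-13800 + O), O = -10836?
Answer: -93932117/2020152 ≈ -46.498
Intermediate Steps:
H = 9779/24636 (H = (-10182 + 403)/(-13800 - 10836) = -9779/(-24636) = -9779*(-1/24636) = 9779/24636 ≈ 0.39694)
(-19132 - 11110)/(23386 - 22730) - H = (-19132 - 11110)/(23386 - 22730) - 1*9779/24636 = -30242/656 - 9779/24636 = -30242*1/656 - 9779/24636 = -15121/328 - 9779/24636 = -93932117/2020152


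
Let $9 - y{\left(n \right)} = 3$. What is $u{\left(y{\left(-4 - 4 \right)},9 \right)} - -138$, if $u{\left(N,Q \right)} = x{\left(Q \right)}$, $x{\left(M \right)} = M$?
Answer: $147$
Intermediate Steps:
$y{\left(n \right)} = 6$ ($y{\left(n \right)} = 9 - 3 = 6$)
$u{\left(N,Q \right)} = Q$
$u{\left(y{\left(-4 - 4 \right)},9 \right)} - -138 = 9 - -138 = 9 + 138 = 147$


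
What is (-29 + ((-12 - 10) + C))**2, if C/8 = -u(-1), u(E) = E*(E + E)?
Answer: 4489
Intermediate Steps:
u(E) = 2*E**2 (u(E) = E*(2*E) = 2*E**2)
C = -16 (C = 8*(-2*(-1)**2) = 8*(-2) = -16)
(-29 + ((-12 - 10) + C))**2 = (-29 + ((-12 - 10) - 16))**2 = (-29 + (-22 - 16))**2 = (-29 - 38)**2 = (-67)**2 = 4489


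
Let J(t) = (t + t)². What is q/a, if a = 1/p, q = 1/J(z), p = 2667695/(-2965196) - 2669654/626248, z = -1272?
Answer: -16643552119/20864668453935488 ≈ -7.9769e-7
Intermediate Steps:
p = -299583938142/58029627019 (p = 2667695*(-1/2965196) - 2669654*1/626248 = -2667695/2965196 - 1334827/313124 = -299583938142/58029627019 ≈ -5.1626)
J(t) = 4*t² (J(t) = (2*t)² = 4*t²)
q = 1/6471936 (q = 1/(4*(-1272)²) = 1/(4*1617984) = 1/6471936 ≈ 1.5451e-7)
a = -58029627019/299583938142 (a = 1/(-299583938142/58029627019) = -58029627019/299583938142 ≈ -0.19370)
q/a = 1/(6471936*(-58029627019/299583938142)) = (1/6471936)*(-299583938142/58029627019) = -16643552119/20864668453935488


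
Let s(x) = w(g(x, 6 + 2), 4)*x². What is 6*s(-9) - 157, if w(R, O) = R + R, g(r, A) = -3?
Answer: -3073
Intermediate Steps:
w(R, O) = 2*R
s(x) = -6*x² (s(x) = (2*(-3))*x² = -6*x²)
6*s(-9) - 157 = 6*(-6*(-9)²) - 157 = 6*(-6*81) - 157 = 6*(-486) - 157 = -2916 - 157 = -3073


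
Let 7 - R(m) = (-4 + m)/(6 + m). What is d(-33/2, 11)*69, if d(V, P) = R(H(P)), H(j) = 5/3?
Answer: 504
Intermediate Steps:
H(j) = 5/3 (H(j) = 5*(1/3) = 5/3)
R(m) = 7 - (-4 + m)/(6 + m)
d(V, P) = 168/23 (d(V, P) = 2*(23 + 3*(5/3))/(6 + 5/3) = 2*(23 + 5)/(23/3) = 2*(3/23)*28 = 168/23)
d(-33/2, 11)*69 = (168/23)*69 = 504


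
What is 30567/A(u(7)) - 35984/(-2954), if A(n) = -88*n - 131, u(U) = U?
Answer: -10569145/367773 ≈ -28.738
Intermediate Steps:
A(n) = -131 - 88*n
30567/A(u(7)) - 35984/(-2954) = 30567/(-131 - 88*7) - 35984/(-2954) = 30567/(-131 - 616) - 35984*(-1/2954) = 30567/(-747) + 17992/1477 = 30567*(-1/747) + 17992/1477 = -10189/249 + 17992/1477 = -10569145/367773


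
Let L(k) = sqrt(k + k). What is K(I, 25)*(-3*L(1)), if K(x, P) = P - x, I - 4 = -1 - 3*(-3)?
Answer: -39*sqrt(2) ≈ -55.154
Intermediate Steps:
I = 12 (I = 4 + (-1 - 3*(-3)) = 4 + (-1 + 9) = 4 + 8 = 12)
L(k) = sqrt(2)*sqrt(k) (L(k) = sqrt(2*k) = sqrt(2)*sqrt(k))
K(I, 25)*(-3*L(1)) = (25 - 1*12)*(-3*sqrt(2)*sqrt(1)) = (25 - 12)*(-3*sqrt(2)) = 13*(-3*sqrt(2)) = -39*sqrt(2)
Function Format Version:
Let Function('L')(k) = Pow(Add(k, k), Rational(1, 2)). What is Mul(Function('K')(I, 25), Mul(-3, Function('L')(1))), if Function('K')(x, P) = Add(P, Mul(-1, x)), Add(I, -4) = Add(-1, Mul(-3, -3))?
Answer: Mul(-39, Pow(2, Rational(1, 2))) ≈ -55.154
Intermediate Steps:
I = 12 (I = Add(4, Add(-1, Mul(-3, -3))) = Add(4, Add(-1, 9)) = Add(4, 8) = 12)
Function('L')(k) = Mul(Pow(2, Rational(1, 2)), Pow(k, Rational(1, 2))) (Function('L')(k) = Pow(Mul(2, k), Rational(1, 2)) = Mul(Pow(2, Rational(1, 2)), Pow(k, Rational(1, 2))))
Mul(Function('K')(I, 25), Mul(-3, Function('L')(1))) = Mul(Add(25, Mul(-1, 12)), Mul(-3, Mul(Pow(2, Rational(1, 2)), Pow(1, Rational(1, 2))))) = Mul(Add(25, -12), Mul(-3, Mul(Pow(2, Rational(1, 2)), 1))) = Mul(13, Mul(-3, Pow(2, Rational(1, 2)))) = Mul(-39, Pow(2, Rational(1, 2)))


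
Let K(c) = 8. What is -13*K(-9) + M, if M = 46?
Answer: -58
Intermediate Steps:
-13*K(-9) + M = -13*8 + 46 = -104 + 46 = -58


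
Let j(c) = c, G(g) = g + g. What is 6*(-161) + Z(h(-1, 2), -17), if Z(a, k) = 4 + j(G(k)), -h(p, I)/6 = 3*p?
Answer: -996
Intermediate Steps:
G(g) = 2*g
h(p, I) = -18*p
Z(a, k) = 4 + 2*k
6*(-161) + Z(h(-1, 2), -17) = 6*(-161) + (4 + 2*(-17)) = -966 + (4 - 34) = -966 - 30 = -996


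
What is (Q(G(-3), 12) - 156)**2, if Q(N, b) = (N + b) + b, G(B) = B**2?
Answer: 15129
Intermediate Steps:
Q(N, b) = N + 2*b
(Q(G(-3), 12) - 156)**2 = (((-3)**2 + 2*12) - 156)**2 = ((9 + 24) - 156)**2 = (33 - 156)**2 = (-123)**2 = 15129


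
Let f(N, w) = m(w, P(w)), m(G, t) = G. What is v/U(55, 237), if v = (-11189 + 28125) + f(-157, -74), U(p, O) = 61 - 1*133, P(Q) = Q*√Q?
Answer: -8431/36 ≈ -234.19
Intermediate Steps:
P(Q) = Q^(3/2)
f(N, w) = w
U(p, O) = -72 (U(p, O) = 61 - 133 = -72)
v = 16862 (v = (-11189 + 28125) - 74 = 16936 - 74 = 16862)
v/U(55, 237) = 16862/(-72) = 16862*(-1/72) = -8431/36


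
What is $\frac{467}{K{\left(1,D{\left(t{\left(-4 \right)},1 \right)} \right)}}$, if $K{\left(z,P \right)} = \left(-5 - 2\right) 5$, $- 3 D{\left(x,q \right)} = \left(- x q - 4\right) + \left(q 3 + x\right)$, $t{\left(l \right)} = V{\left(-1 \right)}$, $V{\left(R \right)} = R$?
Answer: $- \frac{467}{35} \approx -13.343$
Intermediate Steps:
$t{\left(l \right)} = -1$
$D{\left(x,q \right)} = \frac{4}{3} - q - \frac{x}{3} + \frac{q x}{3}$ ($D{\left(x,q \right)} = - \frac{\left(- x q - 4\right) + \left(q 3 + x\right)}{3} = - \frac{\left(- q x - 4\right) + \left(3 q + x\right)}{3} = - \frac{\left(-4 - q x\right) + \left(x + 3 q\right)}{3} = - \frac{-4 + x + 3 q - q x}{3} = \frac{4}{3} - q - \frac{x}{3} + \frac{q x}{3}$)
$K{\left(z,P \right)} = -35$ ($K{\left(z,P \right)} = \left(-7\right) 5 = -35$)
$\frac{467}{K{\left(1,D{\left(t{\left(-4 \right)},1 \right)} \right)}} = \frac{467}{-35} = 467 \left(- \frac{1}{35}\right) = - \frac{467}{35}$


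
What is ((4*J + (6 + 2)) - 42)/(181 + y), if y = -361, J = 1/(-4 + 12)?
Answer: 67/360 ≈ 0.18611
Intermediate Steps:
J = ⅛ (J = 1/8 = ⅛ ≈ 0.12500)
((4*J + (6 + 2)) - 42)/(181 + y) = ((4*(⅛) + (6 + 2)) - 42)/(181 - 361) = ((½ + 8) - 42)/(-180) = (17/2 - 42)*(-1/180) = -67/2*(-1/180) = 67/360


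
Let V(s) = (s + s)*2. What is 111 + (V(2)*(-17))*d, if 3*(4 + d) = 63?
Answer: -2201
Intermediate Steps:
V(s) = 4*s (V(s) = (2*s)*2 = 4*s)
d = 17 (d = -4 + (⅓)*63 = -4 + 21 = 17)
111 + (V(2)*(-17))*d = 111 + ((4*2)*(-17))*17 = 111 + (8*(-17))*17 = 111 - 136*17 = 111 - 2312 = -2201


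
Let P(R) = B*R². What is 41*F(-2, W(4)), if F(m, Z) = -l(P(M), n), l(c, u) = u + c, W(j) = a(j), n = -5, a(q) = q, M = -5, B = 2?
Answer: -1845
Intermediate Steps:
P(R) = 2*R²
W(j) = j
l(c, u) = c + u
F(m, Z) = -45 (F(m, Z) = -(2*(-5)² - 5) = -(2*25 - 5) = -(50 - 5) = -1*45 = -45)
41*F(-2, W(4)) = 41*(-45) = -1845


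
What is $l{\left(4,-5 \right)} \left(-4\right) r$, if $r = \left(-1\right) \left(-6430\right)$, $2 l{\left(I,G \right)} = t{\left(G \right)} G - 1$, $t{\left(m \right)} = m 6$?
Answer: $-1916140$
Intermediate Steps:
$t{\left(m \right)} = 6 m$
$l{\left(I,G \right)} = - \frac{1}{2} + 3 G^{2}$ ($l{\left(I,G \right)} = \frac{6 G G - 1}{2} = \frac{6 G^{2} - 1}{2} = \frac{-1 + 6 G^{2}}{2} = - \frac{1}{2} + 3 G^{2}$)
$r = 6430$
$l{\left(4,-5 \right)} \left(-4\right) r = \left(- \frac{1}{2} + 3 \left(-5\right)^{2}\right) \left(-4\right) 6430 = \left(- \frac{1}{2} + 3 \cdot 25\right) \left(-4\right) 6430 = \left(- \frac{1}{2} + 75\right) \left(-4\right) 6430 = \frac{149}{2} \left(-4\right) 6430 = \left(-298\right) 6430 = -1916140$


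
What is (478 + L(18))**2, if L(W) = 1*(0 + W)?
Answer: 246016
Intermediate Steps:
L(W) = W (L(W) = 1*W = W)
(478 + L(18))**2 = (478 + 18)**2 = 496**2 = 246016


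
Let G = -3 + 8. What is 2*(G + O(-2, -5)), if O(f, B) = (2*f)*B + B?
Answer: 40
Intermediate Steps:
O(f, B) = B + 2*B*f (O(f, B) = 2*B*f + B = B + 2*B*f)
G = 5
2*(G + O(-2, -5)) = 2*(5 - 5*(1 + 2*(-2))) = 2*(5 - 5*(1 - 4)) = 2*(5 - 5*(-3)) = 2*(5 + 15) = 2*20 = 40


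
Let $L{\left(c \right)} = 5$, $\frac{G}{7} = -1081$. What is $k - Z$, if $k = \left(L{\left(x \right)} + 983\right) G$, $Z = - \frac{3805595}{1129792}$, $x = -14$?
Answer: $- \frac{8446542625637}{1129792} \approx -7.4762 \cdot 10^{6}$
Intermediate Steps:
$G = -7567$ ($G = 7 \left(-1081\right) = -7567$)
$Z = - \frac{3805595}{1129792}$ ($Z = \left(-3805595\right) \frac{1}{1129792} = - \frac{3805595}{1129792} \approx -3.3684$)
$k = -7476196$ ($k = \left(5 + 983\right) \left(-7567\right) = 988 \left(-7567\right) = -7476196$)
$k - Z = -7476196 - - \frac{3805595}{1129792} = -7476196 + \frac{3805595}{1129792} = - \frac{8446542625637}{1129792}$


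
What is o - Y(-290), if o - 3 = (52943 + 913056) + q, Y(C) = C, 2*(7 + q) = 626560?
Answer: 1279565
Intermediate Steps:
q = 313273 (q = -7 + (1/2)*626560 = -7 + 313280 = 313273)
o = 1279275 (o = 3 + ((52943 + 913056) + 313273) = 3 + (965999 + 313273) = 3 + 1279272 = 1279275)
o - Y(-290) = 1279275 - 1*(-290) = 1279275 + 290 = 1279565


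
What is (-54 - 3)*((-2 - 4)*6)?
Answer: 2052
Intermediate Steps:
(-54 - 3)*((-2 - 4)*6) = -(-342)*6 = -57*(-36) = 2052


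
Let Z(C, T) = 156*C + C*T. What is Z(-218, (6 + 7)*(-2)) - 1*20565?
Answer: -48905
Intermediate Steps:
Z(-218, (6 + 7)*(-2)) - 1*20565 = -218*(156 + (6 + 7)*(-2)) - 1*20565 = -218*(156 + 13*(-2)) - 20565 = -218*(156 - 26) - 20565 = -218*130 - 20565 = -28340 - 20565 = -48905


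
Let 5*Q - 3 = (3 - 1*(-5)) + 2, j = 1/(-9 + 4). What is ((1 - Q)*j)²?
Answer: 64/625 ≈ 0.10240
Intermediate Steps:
j = -⅕ (j = 1/(-5) = -⅕ ≈ -0.20000)
Q = 13/5 (Q = ⅗ + ((3 - 1*(-5)) + 2)/5 = ⅗ + ((3 + 5) + 2)/5 = ⅗ + (8 + 2)/5 = ⅗ + (⅕)*10 = ⅗ + 2 = 13/5 ≈ 2.6000)
((1 - Q)*j)² = ((1 - 1*13/5)*(-⅕))² = ((1 - 13/5)*(-⅕))² = (-8/5*(-⅕))² = (8/25)² = 64/625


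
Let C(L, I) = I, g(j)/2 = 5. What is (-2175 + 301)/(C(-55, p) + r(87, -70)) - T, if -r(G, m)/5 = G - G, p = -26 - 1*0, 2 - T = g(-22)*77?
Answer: 10921/13 ≈ 840.08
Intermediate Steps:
g(j) = 10 (g(j) = 2*5 = 10)
T = -768 (T = 2 - 10*77 = 2 - 1*770 = 2 - 770 = -768)
p = -26 (p = -26 + 0 = -26)
r(G, m) = 0 (r(G, m) = -5*(G - G) = -5*0 = 0)
(-2175 + 301)/(C(-55, p) + r(87, -70)) - T = (-2175 + 301)/(-26 + 0) - 1*(-768) = -1874/(-26) + 768 = -1874*(-1/26) + 768 = 937/13 + 768 = 10921/13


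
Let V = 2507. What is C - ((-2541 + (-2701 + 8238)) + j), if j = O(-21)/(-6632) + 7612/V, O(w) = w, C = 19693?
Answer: 277560866097/16626424 ≈ 16694.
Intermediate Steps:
j = 50535431/16626424 (j = -21/(-6632) + 7612/2507 = -21*(-1/6632) + 7612*(1/2507) = 21/6632 + 7612/2507 = 50535431/16626424 ≈ 3.0395)
C - ((-2541 + (-2701 + 8238)) + j) = 19693 - ((-2541 + (-2701 + 8238)) + 50535431/16626424) = 19693 - ((-2541 + 5537) + 50535431/16626424) = 19693 - (2996 + 50535431/16626424) = 19693 - 1*49863301735/16626424 = 19693 - 49863301735/16626424 = 277560866097/16626424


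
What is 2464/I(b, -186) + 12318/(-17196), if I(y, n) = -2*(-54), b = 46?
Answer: 1710025/77382 ≈ 22.098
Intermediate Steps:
I(y, n) = 108
2464/I(b, -186) + 12318/(-17196) = 2464/108 + 12318/(-17196) = 2464*(1/108) + 12318*(-1/17196) = 616/27 - 2053/2866 = 1710025/77382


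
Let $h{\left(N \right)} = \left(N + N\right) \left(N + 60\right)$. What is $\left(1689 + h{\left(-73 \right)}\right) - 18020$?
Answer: $-14433$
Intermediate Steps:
$h{\left(N \right)} = 2 N \left(60 + N\right)$
$\left(1689 + h{\left(-73 \right)}\right) - 18020 = \left(1689 + 2 \left(-73\right) \left(60 - 73\right)\right) - 18020 = \left(1689 + 2 \left(-73\right) \left(-13\right)\right) - 18020 = \left(1689 + 1898\right) - 18020 = 3587 - 18020 = -14433$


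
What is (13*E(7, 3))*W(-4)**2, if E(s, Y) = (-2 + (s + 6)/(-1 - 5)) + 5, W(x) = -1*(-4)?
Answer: 520/3 ≈ 173.33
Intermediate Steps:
W(x) = 4
E(s, Y) = 2 - s/6 (E(s, Y) = (-2 + (6 + s)/(-6)) + 5 = (-2 + (6 + s)*(-1/6)) + 5 = (-2 + (-1 - s/6)) + 5 = (-3 - s/6) + 5 = 2 - s/6)
(13*E(7, 3))*W(-4)**2 = (13*(2 - 1/6*7))*4**2 = (13*(2 - 7/6))*16 = (13*(5/6))*16 = (65/6)*16 = 520/3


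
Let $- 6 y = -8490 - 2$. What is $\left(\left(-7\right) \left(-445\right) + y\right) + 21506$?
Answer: $\frac{78109}{3} \approx 26036.0$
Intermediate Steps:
$y = \frac{4246}{3}$ ($y = - \frac{-8490 - 2}{6} = \left(- \frac{1}{6}\right) \left(-8492\right) = \frac{4246}{3} \approx 1415.3$)
$\left(\left(-7\right) \left(-445\right) + y\right) + 21506 = \left(\left(-7\right) \left(-445\right) + \frac{4246}{3}\right) + 21506 = \left(3115 + \frac{4246}{3}\right) + 21506 = \frac{13591}{3} + 21506 = \frac{78109}{3}$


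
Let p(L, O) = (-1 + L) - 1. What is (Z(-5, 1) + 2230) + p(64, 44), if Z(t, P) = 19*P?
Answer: 2311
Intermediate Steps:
p(L, O) = -2 + L
(Z(-5, 1) + 2230) + p(64, 44) = (19*1 + 2230) + (-2 + 64) = (19 + 2230) + 62 = 2249 + 62 = 2311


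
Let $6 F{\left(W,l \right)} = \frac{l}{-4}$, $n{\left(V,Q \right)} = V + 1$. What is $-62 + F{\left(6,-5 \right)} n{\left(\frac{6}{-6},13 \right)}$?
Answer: $-62$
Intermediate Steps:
$n{\left(V,Q \right)} = 1 + V$
$F{\left(W,l \right)} = - \frac{l}{24}$ ($F{\left(W,l \right)} = \frac{l \frac{1}{-4}}{6} = \frac{l \left(- \frac{1}{4}\right)}{6} = \frac{\left(- \frac{1}{4}\right) l}{6} = - \frac{l}{24}$)
$-62 + F{\left(6,-5 \right)} n{\left(\frac{6}{-6},13 \right)} = -62 + \left(- \frac{1}{24}\right) \left(-5\right) \left(1 + \frac{6}{-6}\right) = -62 + \frac{5 \left(1 + 6 \left(- \frac{1}{6}\right)\right)}{24} = -62 + \frac{5 \left(1 - 1\right)}{24} = -62 + \frac{5}{24} \cdot 0 = -62 + 0 = -62$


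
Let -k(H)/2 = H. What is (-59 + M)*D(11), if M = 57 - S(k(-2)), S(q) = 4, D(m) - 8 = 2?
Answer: -60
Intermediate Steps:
D(m) = 10 (D(m) = 8 + 2 = 10)
k(H) = -2*H
M = 53 (M = 57 - 1*4 = 57 - 4 = 53)
(-59 + M)*D(11) = (-59 + 53)*10 = -6*10 = -60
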